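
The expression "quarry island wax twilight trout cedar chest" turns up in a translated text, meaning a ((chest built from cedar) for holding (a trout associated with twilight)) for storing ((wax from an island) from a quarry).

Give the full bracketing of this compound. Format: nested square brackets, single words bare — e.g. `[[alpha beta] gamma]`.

[[quarry [island wax]] [[twilight trout] [cedar chest]]]

Whole compound: head "chest" (specifically "twilight trout cedar chest"), modifier "quarry island wax".
"quarry island wax" → head "wax" (specifically "island wax"), modifier "quarry".
"island wax" → head "wax", modifier "island".
"twilight trout cedar chest" → head "chest" (specifically "cedar chest"), modifier "twilight trout".
"twilight trout" → head "trout", modifier "twilight".
"cedar chest" → head "chest", modifier "cedar".
Assembled: [[quarry [island wax]] [[twilight trout] [cedar chest]]].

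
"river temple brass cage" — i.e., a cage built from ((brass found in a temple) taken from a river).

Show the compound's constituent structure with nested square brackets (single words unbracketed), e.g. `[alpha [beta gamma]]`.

At the top level: head "cage"; modifier "river temple brass".
Within "river temple brass", the head is "brass" (specifically "temple brass") and the modifier is "river".
Within "temple brass", the head is "brass" and the modifier is "temple".
So the structure is [[river [temple brass]] cage].

[[river [temple brass]] cage]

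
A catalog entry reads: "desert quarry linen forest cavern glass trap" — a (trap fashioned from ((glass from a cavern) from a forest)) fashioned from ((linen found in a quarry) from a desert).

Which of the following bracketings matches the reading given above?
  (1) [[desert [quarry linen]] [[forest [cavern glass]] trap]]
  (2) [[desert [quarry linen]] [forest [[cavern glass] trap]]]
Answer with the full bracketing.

[[desert [quarry linen]] [[forest [cavern glass]] trap]]

The paraphrase's head is the "trap" part ("forest cavern glass trap"); its modifier is "desert quarry linen".
That top-level split, carried through the inner groups, gives [[desert [quarry linen]] [[forest [cavern glass]] trap]].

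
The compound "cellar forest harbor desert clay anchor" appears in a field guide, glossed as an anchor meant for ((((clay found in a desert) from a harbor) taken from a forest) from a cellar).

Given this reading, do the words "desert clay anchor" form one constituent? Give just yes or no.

no

The top-level split is [cellar forest harbor desert clay] [anchor]; the full structure is [[cellar [forest [harbor [desert clay]]]] anchor].
"desert clay anchor" straddles a constituent boundary, so it is not a single unit.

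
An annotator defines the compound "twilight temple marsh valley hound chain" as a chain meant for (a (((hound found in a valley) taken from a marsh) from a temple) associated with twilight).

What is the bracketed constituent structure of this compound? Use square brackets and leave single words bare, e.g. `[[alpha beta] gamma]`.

Overall it is a kind of chain; the modifier is "twilight temple marsh valley hound".
Within "twilight temple marsh valley hound", the head is "hound" (specifically "temple marsh valley hound") and the modifier is "twilight".
Within "temple marsh valley hound", the head is "hound" (specifically "marsh valley hound") and the modifier is "temple".
Within "marsh valley hound", the head is "hound" (specifically "valley hound") and the modifier is "marsh".
Within "valley hound", the head is "hound" and the modifier is "valley".
Assembled: [[twilight [temple [marsh [valley hound]]]] chain].

[[twilight [temple [marsh [valley hound]]]] chain]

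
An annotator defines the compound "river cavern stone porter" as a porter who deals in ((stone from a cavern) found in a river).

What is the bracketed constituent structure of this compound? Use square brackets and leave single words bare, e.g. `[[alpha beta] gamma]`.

Overall it is a kind of porter; the modifier is "river cavern stone".
"river cavern stone" → head "stone" (specifically "cavern stone"), modifier "river".
"cavern stone" → head "stone", modifier "cavern".
Assembled: [[river [cavern stone]] porter].

[[river [cavern stone]] porter]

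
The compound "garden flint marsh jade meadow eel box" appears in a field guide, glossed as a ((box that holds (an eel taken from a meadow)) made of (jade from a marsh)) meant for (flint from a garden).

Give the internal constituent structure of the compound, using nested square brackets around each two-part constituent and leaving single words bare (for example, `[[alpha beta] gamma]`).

Whole compound: head "box" (specifically "marsh jade meadow eel box"), modifier "garden flint".
Within "garden flint", the head is "flint" and the modifier is "garden".
Within "marsh jade meadow eel box", the head is "box" (specifically "meadow eel box") and the modifier is "marsh jade".
Within "marsh jade", the head is "jade" and the modifier is "marsh".
Within "meadow eel box", the head is "box" and the modifier is "meadow eel".
Within "meadow eel", the head is "eel" and the modifier is "meadow".
Putting it together: [[garden flint] [[marsh jade] [[meadow eel] box]]].

[[garden flint] [[marsh jade] [[meadow eel] box]]]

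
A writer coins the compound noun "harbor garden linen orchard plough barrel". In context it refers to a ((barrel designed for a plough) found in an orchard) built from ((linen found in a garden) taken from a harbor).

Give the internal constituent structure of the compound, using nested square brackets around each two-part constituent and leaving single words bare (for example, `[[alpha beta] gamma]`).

The outermost head in the paraphrase is "barrel" (specifically "orchard plough barrel"), modified by "harbor garden linen".
Within "harbor garden linen", the head is "linen" (specifically "garden linen") and the modifier is "harbor".
Within "garden linen", the head is "linen" and the modifier is "garden".
Within "orchard plough barrel", the head is "barrel" (specifically "plough barrel") and the modifier is "orchard".
Within "plough barrel", the head is "barrel" and the modifier is "plough".
Putting it together: [[harbor [garden linen]] [orchard [plough barrel]]].

[[harbor [garden linen]] [orchard [plough barrel]]]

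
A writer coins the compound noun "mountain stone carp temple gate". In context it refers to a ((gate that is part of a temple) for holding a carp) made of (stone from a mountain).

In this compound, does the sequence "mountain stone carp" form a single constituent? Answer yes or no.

The top-level split is [mountain stone] [carp temple gate]; the full structure is [[mountain stone] [carp [temple gate]]].
"mountain stone carp" straddles a constituent boundary, so it is not a single unit.

no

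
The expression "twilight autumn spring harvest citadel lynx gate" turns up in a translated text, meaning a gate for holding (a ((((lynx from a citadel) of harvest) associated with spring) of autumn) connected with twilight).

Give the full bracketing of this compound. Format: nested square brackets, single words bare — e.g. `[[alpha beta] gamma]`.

[[twilight [autumn [spring [harvest [citadel lynx]]]]] gate]

At the top level: head "gate"; modifier "twilight autumn spring harvest citadel lynx".
"twilight autumn spring harvest citadel lynx" → head "lynx" (specifically "autumn spring harvest citadel lynx"), modifier "twilight".
"autumn spring harvest citadel lynx" → head "lynx" (specifically "spring harvest citadel lynx"), modifier "autumn".
"spring harvest citadel lynx" → head "lynx" (specifically "harvest citadel lynx"), modifier "spring".
"harvest citadel lynx" → head "lynx" (specifically "citadel lynx"), modifier "harvest".
"citadel lynx" → head "lynx", modifier "citadel".
So the structure is [[twilight [autumn [spring [harvest [citadel lynx]]]]] gate].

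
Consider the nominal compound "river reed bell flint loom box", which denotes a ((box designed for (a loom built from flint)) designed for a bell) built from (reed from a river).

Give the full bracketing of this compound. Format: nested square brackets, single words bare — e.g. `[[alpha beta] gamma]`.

[[river reed] [bell [[flint loom] box]]]

Overall it is a kind of box (specifically "bell flint loom box"); the modifier is "river reed".
"river reed" → head "reed", modifier "river".
"bell flint loom box" → head "box" (specifically "flint loom box"), modifier "bell".
"flint loom box" → head "box", modifier "flint loom".
"flint loom" → head "loom", modifier "flint".
Putting it together: [[river reed] [bell [[flint loom] box]]].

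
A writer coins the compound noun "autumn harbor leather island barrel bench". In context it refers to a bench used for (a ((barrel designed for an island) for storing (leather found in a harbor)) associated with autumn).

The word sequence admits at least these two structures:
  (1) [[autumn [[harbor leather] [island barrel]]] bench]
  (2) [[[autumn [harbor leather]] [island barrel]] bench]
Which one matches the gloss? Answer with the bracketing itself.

[[autumn [[harbor leather] [island barrel]]] bench]

The paraphrase's head is the "bench" part ("bench"); its modifier is "autumn harbor leather island barrel".
That top-level split, carried through the inner groups, gives [[autumn [[harbor leather] [island barrel]]] bench].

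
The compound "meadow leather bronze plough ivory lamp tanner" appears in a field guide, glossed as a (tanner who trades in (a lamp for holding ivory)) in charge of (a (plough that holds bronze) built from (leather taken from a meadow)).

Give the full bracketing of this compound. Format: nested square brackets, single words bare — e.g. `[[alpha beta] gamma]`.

[[[meadow leather] [bronze plough]] [[ivory lamp] tanner]]

Overall it is a kind of tanner (specifically "ivory lamp tanner"); the modifier is "meadow leather bronze plough".
"meadow leather bronze plough" → head "plough" (specifically "bronze plough"), modifier "meadow leather".
"meadow leather" → head "leather", modifier "meadow".
"bronze plough" → head "plough", modifier "bronze".
"ivory lamp tanner" → head "tanner", modifier "ivory lamp".
"ivory lamp" → head "lamp", modifier "ivory".
So the structure is [[[meadow leather] [bronze plough]] [[ivory lamp] tanner]].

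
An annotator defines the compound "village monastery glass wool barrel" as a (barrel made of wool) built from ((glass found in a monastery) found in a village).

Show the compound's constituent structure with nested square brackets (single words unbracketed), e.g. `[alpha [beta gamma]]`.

The outermost head in the paraphrase is "barrel" (specifically "wool barrel"), modified by "village monastery glass".
Inside "village monastery glass": head "glass" (specifically "monastery glass"), modifier "village".
Inside "monastery glass": head "glass", modifier "monastery".
Inside "wool barrel": head "barrel", modifier "wool".
So the structure is [[village [monastery glass]] [wool barrel]].

[[village [monastery glass]] [wool barrel]]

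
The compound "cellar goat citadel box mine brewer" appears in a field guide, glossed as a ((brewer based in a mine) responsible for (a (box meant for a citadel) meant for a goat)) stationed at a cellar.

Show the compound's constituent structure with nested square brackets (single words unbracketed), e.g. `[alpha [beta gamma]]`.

[cellar [[goat [citadel box]] [mine brewer]]]

At the top level: head "brewer" (specifically "goat citadel box mine brewer"); modifier "cellar".
"goat citadel box mine brewer" → head "brewer" (specifically "mine brewer"), modifier "goat citadel box".
"goat citadel box" → head "box" (specifically "citadel box"), modifier "goat".
"citadel box" → head "box", modifier "citadel".
"mine brewer" → head "brewer", modifier "mine".
Putting it together: [cellar [[goat [citadel box]] [mine brewer]]].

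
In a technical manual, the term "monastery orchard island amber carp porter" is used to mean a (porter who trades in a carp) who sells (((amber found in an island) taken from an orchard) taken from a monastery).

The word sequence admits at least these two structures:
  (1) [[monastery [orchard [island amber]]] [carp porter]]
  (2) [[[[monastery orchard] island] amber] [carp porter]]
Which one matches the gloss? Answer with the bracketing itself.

[[monastery [orchard [island amber]]] [carp porter]]

The paraphrase's head is the "porter" part ("carp porter"); its modifier is "monastery orchard island amber".
That top-level split, carried through the inner groups, gives [[monastery [orchard [island amber]]] [carp porter]].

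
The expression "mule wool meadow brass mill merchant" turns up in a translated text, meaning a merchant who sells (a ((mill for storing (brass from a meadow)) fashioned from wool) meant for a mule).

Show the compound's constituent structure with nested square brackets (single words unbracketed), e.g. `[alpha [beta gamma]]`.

Whole compound: head "merchant", modifier "mule wool meadow brass mill".
Inside "mule wool meadow brass mill": head "mill" (specifically "wool meadow brass mill"), modifier "mule".
Inside "wool meadow brass mill": head "mill" (specifically "meadow brass mill"), modifier "wool".
Inside "meadow brass mill": head "mill", modifier "meadow brass".
Inside "meadow brass": head "brass", modifier "meadow".
So the structure is [[mule [wool [[meadow brass] mill]]] merchant].

[[mule [wool [[meadow brass] mill]]] merchant]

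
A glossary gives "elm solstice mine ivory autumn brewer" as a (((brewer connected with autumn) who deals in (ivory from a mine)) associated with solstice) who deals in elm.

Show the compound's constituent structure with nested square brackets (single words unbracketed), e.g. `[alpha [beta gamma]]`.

Overall it is a kind of brewer (specifically "solstice mine ivory autumn brewer"); the modifier is "elm".
Within "solstice mine ivory autumn brewer", the head is "brewer" (specifically "mine ivory autumn brewer") and the modifier is "solstice".
Within "mine ivory autumn brewer", the head is "brewer" (specifically "autumn brewer") and the modifier is "mine ivory".
Within "mine ivory", the head is "ivory" and the modifier is "mine".
Within "autumn brewer", the head is "brewer" and the modifier is "autumn".
Assembled: [elm [solstice [[mine ivory] [autumn brewer]]]].

[elm [solstice [[mine ivory] [autumn brewer]]]]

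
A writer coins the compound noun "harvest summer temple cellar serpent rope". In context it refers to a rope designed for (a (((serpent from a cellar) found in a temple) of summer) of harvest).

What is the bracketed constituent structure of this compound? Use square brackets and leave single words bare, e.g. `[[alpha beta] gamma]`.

[[harvest [summer [temple [cellar serpent]]]] rope]

The outermost head in the paraphrase is "rope", modified by "harvest summer temple cellar serpent".
"harvest summer temple cellar serpent" → head "serpent" (specifically "summer temple cellar serpent"), modifier "harvest".
"summer temple cellar serpent" → head "serpent" (specifically "temple cellar serpent"), modifier "summer".
"temple cellar serpent" → head "serpent" (specifically "cellar serpent"), modifier "temple".
"cellar serpent" → head "serpent", modifier "cellar".
Putting it together: [[harvest [summer [temple [cellar serpent]]]] rope].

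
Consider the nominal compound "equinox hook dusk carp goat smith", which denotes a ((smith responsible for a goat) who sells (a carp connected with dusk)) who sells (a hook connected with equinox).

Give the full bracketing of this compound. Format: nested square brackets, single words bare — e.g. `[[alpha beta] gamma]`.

At the top level: head "smith" (specifically "dusk carp goat smith"); modifier "equinox hook".
Inside "equinox hook": head "hook", modifier "equinox".
Inside "dusk carp goat smith": head "smith" (specifically "goat smith"), modifier "dusk carp".
Inside "dusk carp": head "carp", modifier "dusk".
Inside "goat smith": head "smith", modifier "goat".
Putting it together: [[equinox hook] [[dusk carp] [goat smith]]].

[[equinox hook] [[dusk carp] [goat smith]]]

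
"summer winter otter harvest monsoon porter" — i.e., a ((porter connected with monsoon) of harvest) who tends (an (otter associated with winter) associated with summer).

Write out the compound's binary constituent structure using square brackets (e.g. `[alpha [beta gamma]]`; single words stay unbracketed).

Overall it is a kind of porter (specifically "harvest monsoon porter"); the modifier is "summer winter otter".
"summer winter otter" → head "otter" (specifically "winter otter"), modifier "summer".
"winter otter" → head "otter", modifier "winter".
"harvest monsoon porter" → head "porter" (specifically "monsoon porter"), modifier "harvest".
"monsoon porter" → head "porter", modifier "monsoon".
Assembled: [[summer [winter otter]] [harvest [monsoon porter]]].

[[summer [winter otter]] [harvest [monsoon porter]]]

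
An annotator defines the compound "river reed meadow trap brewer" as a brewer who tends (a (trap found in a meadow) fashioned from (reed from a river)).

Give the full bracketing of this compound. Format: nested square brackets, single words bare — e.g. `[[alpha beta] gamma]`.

[[[river reed] [meadow trap]] brewer]

At the top level: head "brewer"; modifier "river reed meadow trap".
Within "river reed meadow trap", the head is "trap" (specifically "meadow trap") and the modifier is "river reed".
Within "river reed", the head is "reed" and the modifier is "river".
Within "meadow trap", the head is "trap" and the modifier is "meadow".
Assembled: [[[river reed] [meadow trap]] brewer].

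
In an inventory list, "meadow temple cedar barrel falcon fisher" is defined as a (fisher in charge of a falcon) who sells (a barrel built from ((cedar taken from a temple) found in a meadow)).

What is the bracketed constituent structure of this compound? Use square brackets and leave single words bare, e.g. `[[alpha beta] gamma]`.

[[[meadow [temple cedar]] barrel] [falcon fisher]]

The outermost head in the paraphrase is "fisher" (specifically "falcon fisher"), modified by "meadow temple cedar barrel".
Within "meadow temple cedar barrel", the head is "barrel" and the modifier is "meadow temple cedar".
Within "meadow temple cedar", the head is "cedar" (specifically "temple cedar") and the modifier is "meadow".
Within "temple cedar", the head is "cedar" and the modifier is "temple".
Within "falcon fisher", the head is "fisher" and the modifier is "falcon".
So the structure is [[[meadow [temple cedar]] barrel] [falcon fisher]].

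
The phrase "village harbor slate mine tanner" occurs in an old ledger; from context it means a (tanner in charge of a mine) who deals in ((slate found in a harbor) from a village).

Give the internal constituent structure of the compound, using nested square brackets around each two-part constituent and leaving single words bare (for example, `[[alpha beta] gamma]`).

[[village [harbor slate]] [mine tanner]]

At the top level: head "tanner" (specifically "mine tanner"); modifier "village harbor slate".
Within "village harbor slate", the head is "slate" (specifically "harbor slate") and the modifier is "village".
Within "harbor slate", the head is "slate" and the modifier is "harbor".
Within "mine tanner", the head is "tanner" and the modifier is "mine".
Assembled: [[village [harbor slate]] [mine tanner]].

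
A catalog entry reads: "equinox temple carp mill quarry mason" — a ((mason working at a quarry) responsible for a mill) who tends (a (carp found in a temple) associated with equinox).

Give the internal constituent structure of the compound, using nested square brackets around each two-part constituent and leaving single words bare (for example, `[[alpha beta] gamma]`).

[[equinox [temple carp]] [mill [quarry mason]]]

The outermost head in the paraphrase is "mason" (specifically "mill quarry mason"), modified by "equinox temple carp".
Within "equinox temple carp", the head is "carp" (specifically "temple carp") and the modifier is "equinox".
Within "temple carp", the head is "carp" and the modifier is "temple".
Within "mill quarry mason", the head is "mason" (specifically "quarry mason") and the modifier is "mill".
Within "quarry mason", the head is "mason" and the modifier is "quarry".
So the structure is [[equinox [temple carp]] [mill [quarry mason]]].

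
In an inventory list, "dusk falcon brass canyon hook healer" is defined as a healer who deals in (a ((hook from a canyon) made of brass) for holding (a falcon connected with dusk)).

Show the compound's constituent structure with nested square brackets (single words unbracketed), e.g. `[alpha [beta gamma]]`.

[[[dusk falcon] [brass [canyon hook]]] healer]

The outermost head in the paraphrase is "healer", modified by "dusk falcon brass canyon hook".
Within "dusk falcon brass canyon hook", the head is "hook" (specifically "brass canyon hook") and the modifier is "dusk falcon".
Within "dusk falcon", the head is "falcon" and the modifier is "dusk".
Within "brass canyon hook", the head is "hook" (specifically "canyon hook") and the modifier is "brass".
Within "canyon hook", the head is "hook" and the modifier is "canyon".
So the structure is [[[dusk falcon] [brass [canyon hook]]] healer].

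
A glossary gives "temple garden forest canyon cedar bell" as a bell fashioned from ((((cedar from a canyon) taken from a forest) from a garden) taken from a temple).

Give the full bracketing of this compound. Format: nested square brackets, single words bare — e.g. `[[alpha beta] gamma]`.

[[temple [garden [forest [canyon cedar]]]] bell]

The outermost head in the paraphrase is "bell", modified by "temple garden forest canyon cedar".
Within "temple garden forest canyon cedar", the head is "cedar" (specifically "garden forest canyon cedar") and the modifier is "temple".
Within "garden forest canyon cedar", the head is "cedar" (specifically "forest canyon cedar") and the modifier is "garden".
Within "forest canyon cedar", the head is "cedar" (specifically "canyon cedar") and the modifier is "forest".
Within "canyon cedar", the head is "cedar" and the modifier is "canyon".
Putting it together: [[temple [garden [forest [canyon cedar]]]] bell].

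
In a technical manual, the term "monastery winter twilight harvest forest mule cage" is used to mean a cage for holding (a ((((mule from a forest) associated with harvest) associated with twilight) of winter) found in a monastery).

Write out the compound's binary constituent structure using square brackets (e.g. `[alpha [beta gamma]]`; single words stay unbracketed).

At the top level: head "cage"; modifier "monastery winter twilight harvest forest mule".
"monastery winter twilight harvest forest mule" → head "mule" (specifically "winter twilight harvest forest mule"), modifier "monastery".
"winter twilight harvest forest mule" → head "mule" (specifically "twilight harvest forest mule"), modifier "winter".
"twilight harvest forest mule" → head "mule" (specifically "harvest forest mule"), modifier "twilight".
"harvest forest mule" → head "mule" (specifically "forest mule"), modifier "harvest".
"forest mule" → head "mule", modifier "forest".
So the structure is [[monastery [winter [twilight [harvest [forest mule]]]]] cage].

[[monastery [winter [twilight [harvest [forest mule]]]]] cage]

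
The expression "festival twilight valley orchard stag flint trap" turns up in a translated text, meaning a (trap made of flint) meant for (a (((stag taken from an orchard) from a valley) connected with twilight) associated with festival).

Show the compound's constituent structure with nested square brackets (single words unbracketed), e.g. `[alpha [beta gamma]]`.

Whole compound: head "trap" (specifically "flint trap"), modifier "festival twilight valley orchard stag".
"festival twilight valley orchard stag" → head "stag" (specifically "twilight valley orchard stag"), modifier "festival".
"twilight valley orchard stag" → head "stag" (specifically "valley orchard stag"), modifier "twilight".
"valley orchard stag" → head "stag" (specifically "orchard stag"), modifier "valley".
"orchard stag" → head "stag", modifier "orchard".
"flint trap" → head "trap", modifier "flint".
Assembled: [[festival [twilight [valley [orchard stag]]]] [flint trap]].

[[festival [twilight [valley [orchard stag]]]] [flint trap]]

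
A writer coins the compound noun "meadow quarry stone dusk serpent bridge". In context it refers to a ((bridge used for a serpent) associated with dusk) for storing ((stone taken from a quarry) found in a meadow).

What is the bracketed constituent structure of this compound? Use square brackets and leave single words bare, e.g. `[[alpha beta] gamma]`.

[[meadow [quarry stone]] [dusk [serpent bridge]]]

Overall it is a kind of bridge (specifically "dusk serpent bridge"); the modifier is "meadow quarry stone".
Inside "meadow quarry stone": head "stone" (specifically "quarry stone"), modifier "meadow".
Inside "quarry stone": head "stone", modifier "quarry".
Inside "dusk serpent bridge": head "bridge" (specifically "serpent bridge"), modifier "dusk".
Inside "serpent bridge": head "bridge", modifier "serpent".
Putting it together: [[meadow [quarry stone]] [dusk [serpent bridge]]].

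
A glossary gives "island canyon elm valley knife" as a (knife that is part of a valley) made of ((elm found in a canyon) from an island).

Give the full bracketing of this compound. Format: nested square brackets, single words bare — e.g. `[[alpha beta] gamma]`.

At the top level: head "knife" (specifically "valley knife"); modifier "island canyon elm".
Inside "island canyon elm": head "elm" (specifically "canyon elm"), modifier "island".
Inside "canyon elm": head "elm", modifier "canyon".
Inside "valley knife": head "knife", modifier "valley".
Putting it together: [[island [canyon elm]] [valley knife]].

[[island [canyon elm]] [valley knife]]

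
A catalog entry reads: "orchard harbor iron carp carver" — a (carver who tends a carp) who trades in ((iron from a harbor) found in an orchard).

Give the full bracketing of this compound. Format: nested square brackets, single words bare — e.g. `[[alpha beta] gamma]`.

[[orchard [harbor iron]] [carp carver]]

Whole compound: head "carver" (specifically "carp carver"), modifier "orchard harbor iron".
Within "orchard harbor iron", the head is "iron" (specifically "harbor iron") and the modifier is "orchard".
Within "harbor iron", the head is "iron" and the modifier is "harbor".
Within "carp carver", the head is "carver" and the modifier is "carp".
Assembled: [[orchard [harbor iron]] [carp carver]].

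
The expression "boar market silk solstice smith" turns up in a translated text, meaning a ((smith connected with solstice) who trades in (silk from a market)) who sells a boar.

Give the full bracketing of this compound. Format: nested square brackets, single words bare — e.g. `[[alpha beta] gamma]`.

[boar [[market silk] [solstice smith]]]

Whole compound: head "smith" (specifically "market silk solstice smith"), modifier "boar".
Within "market silk solstice smith", the head is "smith" (specifically "solstice smith") and the modifier is "market silk".
Within "market silk", the head is "silk" and the modifier is "market".
Within "solstice smith", the head is "smith" and the modifier is "solstice".
Putting it together: [boar [[market silk] [solstice smith]]].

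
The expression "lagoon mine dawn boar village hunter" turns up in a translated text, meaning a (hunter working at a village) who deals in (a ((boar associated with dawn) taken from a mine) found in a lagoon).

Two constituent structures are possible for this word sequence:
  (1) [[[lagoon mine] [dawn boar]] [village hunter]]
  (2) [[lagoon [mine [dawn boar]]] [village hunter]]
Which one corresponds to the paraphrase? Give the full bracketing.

The paraphrase's head is the "hunter" part ("village hunter"); its modifier is "lagoon mine dawn boar".
That top-level split, carried through the inner groups, gives [[lagoon [mine [dawn boar]]] [village hunter]].

[[lagoon [mine [dawn boar]]] [village hunter]]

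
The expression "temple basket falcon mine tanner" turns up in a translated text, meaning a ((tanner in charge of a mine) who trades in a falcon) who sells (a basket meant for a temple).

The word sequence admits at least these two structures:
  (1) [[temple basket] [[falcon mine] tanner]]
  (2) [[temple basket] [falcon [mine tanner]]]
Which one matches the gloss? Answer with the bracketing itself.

[[temple basket] [falcon [mine tanner]]]

The paraphrase's head is the "tanner" part ("falcon mine tanner"); its modifier is "temple basket".
That top-level split, carried through the inner groups, gives [[temple basket] [falcon [mine tanner]]].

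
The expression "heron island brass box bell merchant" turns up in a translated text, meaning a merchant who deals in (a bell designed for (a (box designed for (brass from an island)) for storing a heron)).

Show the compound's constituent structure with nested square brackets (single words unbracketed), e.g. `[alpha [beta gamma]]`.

At the top level: head "merchant"; modifier "heron island brass box bell".
Inside "heron island brass box bell": head "bell", modifier "heron island brass box".
Inside "heron island brass box": head "box" (specifically "island brass box"), modifier "heron".
Inside "island brass box": head "box", modifier "island brass".
Inside "island brass": head "brass", modifier "island".
Assembled: [[[heron [[island brass] box]] bell] merchant].

[[[heron [[island brass] box]] bell] merchant]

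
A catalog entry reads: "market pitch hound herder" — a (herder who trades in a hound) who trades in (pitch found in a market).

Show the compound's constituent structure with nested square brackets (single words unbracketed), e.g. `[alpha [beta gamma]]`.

[[market pitch] [hound herder]]

The outermost head in the paraphrase is "herder" (specifically "hound herder"), modified by "market pitch".
Within "market pitch", the head is "pitch" and the modifier is "market".
Within "hound herder", the head is "herder" and the modifier is "hound".
So the structure is [[market pitch] [hound herder]].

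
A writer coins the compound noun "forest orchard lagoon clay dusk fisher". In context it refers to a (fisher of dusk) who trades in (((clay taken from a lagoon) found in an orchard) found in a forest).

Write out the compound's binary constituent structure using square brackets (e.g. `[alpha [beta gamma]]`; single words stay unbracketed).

The outermost head in the paraphrase is "fisher" (specifically "dusk fisher"), modified by "forest orchard lagoon clay".
Within "forest orchard lagoon clay", the head is "clay" (specifically "orchard lagoon clay") and the modifier is "forest".
Within "orchard lagoon clay", the head is "clay" (specifically "lagoon clay") and the modifier is "orchard".
Within "lagoon clay", the head is "clay" and the modifier is "lagoon".
Within "dusk fisher", the head is "fisher" and the modifier is "dusk".
Putting it together: [[forest [orchard [lagoon clay]]] [dusk fisher]].

[[forest [orchard [lagoon clay]]] [dusk fisher]]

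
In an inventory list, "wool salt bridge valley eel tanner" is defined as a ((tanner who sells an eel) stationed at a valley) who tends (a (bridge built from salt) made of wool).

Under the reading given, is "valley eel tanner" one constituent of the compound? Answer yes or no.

The paraphrase groups the words so that "valley eel tanner" is one unit: it corresponds to a single parenthesized sub-phrase.
The full structure is [[wool [salt bridge]] [valley [eel tanner]]], in which [valley eel tanner] is a constituent.

yes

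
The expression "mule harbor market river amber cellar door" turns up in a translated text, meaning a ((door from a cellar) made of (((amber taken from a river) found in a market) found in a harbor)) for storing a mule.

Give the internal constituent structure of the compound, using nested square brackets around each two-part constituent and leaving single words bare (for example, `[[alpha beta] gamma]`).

[mule [[harbor [market [river amber]]] [cellar door]]]

Whole compound: head "door" (specifically "harbor market river amber cellar door"), modifier "mule".
"harbor market river amber cellar door" → head "door" (specifically "cellar door"), modifier "harbor market river amber".
"harbor market river amber" → head "amber" (specifically "market river amber"), modifier "harbor".
"market river amber" → head "amber" (specifically "river amber"), modifier "market".
"river amber" → head "amber", modifier "river".
"cellar door" → head "door", modifier "cellar".
Assembled: [mule [[harbor [market [river amber]]] [cellar door]]].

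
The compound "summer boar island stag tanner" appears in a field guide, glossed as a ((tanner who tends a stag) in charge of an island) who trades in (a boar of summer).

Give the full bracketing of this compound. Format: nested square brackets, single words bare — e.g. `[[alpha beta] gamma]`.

The outermost head in the paraphrase is "tanner" (specifically "island stag tanner"), modified by "summer boar".
Within "summer boar", the head is "boar" and the modifier is "summer".
Within "island stag tanner", the head is "tanner" (specifically "stag tanner") and the modifier is "island".
Within "stag tanner", the head is "tanner" and the modifier is "stag".
Putting it together: [[summer boar] [island [stag tanner]]].

[[summer boar] [island [stag tanner]]]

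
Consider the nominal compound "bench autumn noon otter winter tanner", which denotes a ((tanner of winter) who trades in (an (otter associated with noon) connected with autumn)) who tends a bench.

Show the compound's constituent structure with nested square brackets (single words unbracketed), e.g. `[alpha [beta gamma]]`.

[bench [[autumn [noon otter]] [winter tanner]]]

The outermost head in the paraphrase is "tanner" (specifically "autumn noon otter winter tanner"), modified by "bench".
Inside "autumn noon otter winter tanner": head "tanner" (specifically "winter tanner"), modifier "autumn noon otter".
Inside "autumn noon otter": head "otter" (specifically "noon otter"), modifier "autumn".
Inside "noon otter": head "otter", modifier "noon".
Inside "winter tanner": head "tanner", modifier "winter".
So the structure is [bench [[autumn [noon otter]] [winter tanner]]].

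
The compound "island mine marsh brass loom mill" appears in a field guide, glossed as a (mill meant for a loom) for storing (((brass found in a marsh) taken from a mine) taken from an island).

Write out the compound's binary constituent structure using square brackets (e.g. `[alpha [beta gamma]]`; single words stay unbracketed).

The outermost head in the paraphrase is "mill" (specifically "loom mill"), modified by "island mine marsh brass".
"island mine marsh brass" → head "brass" (specifically "mine marsh brass"), modifier "island".
"mine marsh brass" → head "brass" (specifically "marsh brass"), modifier "mine".
"marsh brass" → head "brass", modifier "marsh".
"loom mill" → head "mill", modifier "loom".
Assembled: [[island [mine [marsh brass]]] [loom mill]].

[[island [mine [marsh brass]]] [loom mill]]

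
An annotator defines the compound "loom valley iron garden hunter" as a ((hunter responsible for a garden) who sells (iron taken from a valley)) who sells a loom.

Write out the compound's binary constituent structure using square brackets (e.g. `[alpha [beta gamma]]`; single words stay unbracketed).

[loom [[valley iron] [garden hunter]]]

At the top level: head "hunter" (specifically "valley iron garden hunter"); modifier "loom".
Within "valley iron garden hunter", the head is "hunter" (specifically "garden hunter") and the modifier is "valley iron".
Within "valley iron", the head is "iron" and the modifier is "valley".
Within "garden hunter", the head is "hunter" and the modifier is "garden".
So the structure is [loom [[valley iron] [garden hunter]]].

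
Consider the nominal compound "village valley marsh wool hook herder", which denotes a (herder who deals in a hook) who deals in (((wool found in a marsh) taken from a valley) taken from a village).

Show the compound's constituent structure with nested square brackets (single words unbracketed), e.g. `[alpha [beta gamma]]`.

Whole compound: head "herder" (specifically "hook herder"), modifier "village valley marsh wool".
Within "village valley marsh wool", the head is "wool" (specifically "valley marsh wool") and the modifier is "village".
Within "valley marsh wool", the head is "wool" (specifically "marsh wool") and the modifier is "valley".
Within "marsh wool", the head is "wool" and the modifier is "marsh".
Within "hook herder", the head is "herder" and the modifier is "hook".
Assembled: [[village [valley [marsh wool]]] [hook herder]].

[[village [valley [marsh wool]]] [hook herder]]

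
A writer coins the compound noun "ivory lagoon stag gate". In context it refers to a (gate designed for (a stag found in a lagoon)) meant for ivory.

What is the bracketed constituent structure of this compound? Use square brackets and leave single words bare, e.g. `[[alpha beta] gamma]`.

[ivory [[lagoon stag] gate]]

Overall it is a kind of gate (specifically "lagoon stag gate"); the modifier is "ivory".
Within "lagoon stag gate", the head is "gate" and the modifier is "lagoon stag".
Within "lagoon stag", the head is "stag" and the modifier is "lagoon".
So the structure is [ivory [[lagoon stag] gate]].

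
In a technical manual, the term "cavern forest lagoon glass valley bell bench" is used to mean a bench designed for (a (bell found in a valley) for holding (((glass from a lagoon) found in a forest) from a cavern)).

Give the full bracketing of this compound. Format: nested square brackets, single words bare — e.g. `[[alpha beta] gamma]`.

[[[cavern [forest [lagoon glass]]] [valley bell]] bench]

Whole compound: head "bench", modifier "cavern forest lagoon glass valley bell".
Within "cavern forest lagoon glass valley bell", the head is "bell" (specifically "valley bell") and the modifier is "cavern forest lagoon glass".
Within "cavern forest lagoon glass", the head is "glass" (specifically "forest lagoon glass") and the modifier is "cavern".
Within "forest lagoon glass", the head is "glass" (specifically "lagoon glass") and the modifier is "forest".
Within "lagoon glass", the head is "glass" and the modifier is "lagoon".
Within "valley bell", the head is "bell" and the modifier is "valley".
Assembled: [[[cavern [forest [lagoon glass]]] [valley bell]] bench].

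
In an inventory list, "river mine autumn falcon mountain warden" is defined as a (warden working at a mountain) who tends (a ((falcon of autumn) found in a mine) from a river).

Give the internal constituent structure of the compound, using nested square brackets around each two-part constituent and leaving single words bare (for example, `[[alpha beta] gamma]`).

The outermost head in the paraphrase is "warden" (specifically "mountain warden"), modified by "river mine autumn falcon".
"river mine autumn falcon" → head "falcon" (specifically "mine autumn falcon"), modifier "river".
"mine autumn falcon" → head "falcon" (specifically "autumn falcon"), modifier "mine".
"autumn falcon" → head "falcon", modifier "autumn".
"mountain warden" → head "warden", modifier "mountain".
Assembled: [[river [mine [autumn falcon]]] [mountain warden]].

[[river [mine [autumn falcon]]] [mountain warden]]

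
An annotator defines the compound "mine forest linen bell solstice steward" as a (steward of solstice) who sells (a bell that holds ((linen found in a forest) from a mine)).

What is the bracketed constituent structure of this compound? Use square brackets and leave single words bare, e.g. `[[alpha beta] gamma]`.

The outermost head in the paraphrase is "steward" (specifically "solstice steward"), modified by "mine forest linen bell".
"mine forest linen bell" → head "bell", modifier "mine forest linen".
"mine forest linen" → head "linen" (specifically "forest linen"), modifier "mine".
"forest linen" → head "linen", modifier "forest".
"solstice steward" → head "steward", modifier "solstice".
Putting it together: [[[mine [forest linen]] bell] [solstice steward]].

[[[mine [forest linen]] bell] [solstice steward]]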